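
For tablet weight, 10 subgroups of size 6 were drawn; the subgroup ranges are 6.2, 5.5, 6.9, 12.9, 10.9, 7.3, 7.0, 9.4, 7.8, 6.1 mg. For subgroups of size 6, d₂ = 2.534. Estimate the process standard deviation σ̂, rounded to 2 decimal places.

R̄ = (6.2 + 5.5 + 6.9 + 12.9 + 10.9 + 7.3 + 7.0 + 9.4 + 7.8 + 6.1) / 10 = 8.0000
σ̂ = R̄ / d₂ = 8.0000 / 2.534 = 3.1571

3.16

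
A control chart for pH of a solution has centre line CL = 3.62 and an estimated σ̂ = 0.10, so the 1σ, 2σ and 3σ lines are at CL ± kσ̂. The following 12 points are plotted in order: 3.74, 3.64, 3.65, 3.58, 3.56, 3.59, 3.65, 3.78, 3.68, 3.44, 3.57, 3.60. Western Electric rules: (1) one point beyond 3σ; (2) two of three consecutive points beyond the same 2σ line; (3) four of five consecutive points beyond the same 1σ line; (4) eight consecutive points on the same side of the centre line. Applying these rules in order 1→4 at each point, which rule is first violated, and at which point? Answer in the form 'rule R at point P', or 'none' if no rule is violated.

Zone of each point (C = within 1σ̂, B = 1σ̂–2σ̂, A = 2σ̂–3σ̂, * = beyond 3σ̂; sign = side of CL): 1:+B, 2:+C, 3:+C, 4:-C, 5:-C, 6:-C, 7:+C, 8:+B, 9:+C, 10:-B, 11:-C, 12:-C
No rule fires across all 12 points.

none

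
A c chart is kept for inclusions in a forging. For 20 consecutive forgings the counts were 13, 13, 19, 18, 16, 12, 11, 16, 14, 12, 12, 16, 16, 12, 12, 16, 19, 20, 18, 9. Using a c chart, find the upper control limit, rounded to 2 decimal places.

26.20

c̄ = (13 + 13 + 19 + 18 + 16 + 12 + 11 + 16 + 14 + 12 + 12 + 16 + 16 + 12 + 12 + 16 + 19 + 20 + 18 + 9) / 20 = 294 / 20 = 14.7000
UCL = c̄ + 3√c̄ = 14.7000 + 3 × √14.7000 = 14.7000 + 3 × 3.8341 = 26.2022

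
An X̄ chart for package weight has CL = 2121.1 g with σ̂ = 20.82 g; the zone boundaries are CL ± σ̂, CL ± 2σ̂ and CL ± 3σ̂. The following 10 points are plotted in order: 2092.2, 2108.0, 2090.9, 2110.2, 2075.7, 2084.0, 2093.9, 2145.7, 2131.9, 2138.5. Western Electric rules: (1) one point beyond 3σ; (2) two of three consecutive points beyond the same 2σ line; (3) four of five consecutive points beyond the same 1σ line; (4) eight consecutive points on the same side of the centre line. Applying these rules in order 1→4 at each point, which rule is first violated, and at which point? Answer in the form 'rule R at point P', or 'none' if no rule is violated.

Zone of each point (C = within 1σ̂, B = 1σ̂–2σ̂, A = 2σ̂–3σ̂, * = beyond 3σ̂; sign = side of CL): 1:-B, 2:-C, 3:-B, 4:-C, 5:-A, 6:-B, 7:-B, 8:+B, 9:+C, 10:+C
Rule 3 (four of five consecutive points beyond the same 1σ limit) is satisfied at point 7.

rule 3 at point 7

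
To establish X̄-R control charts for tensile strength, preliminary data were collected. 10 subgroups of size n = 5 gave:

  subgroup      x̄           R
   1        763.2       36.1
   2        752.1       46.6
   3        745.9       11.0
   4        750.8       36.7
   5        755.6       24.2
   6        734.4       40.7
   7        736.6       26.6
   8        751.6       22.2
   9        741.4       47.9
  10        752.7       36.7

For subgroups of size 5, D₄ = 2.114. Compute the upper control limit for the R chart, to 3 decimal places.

69.487

R̄ = (36.1 + 46.6 + 11.0 + 36.7 + 24.2 + 40.7 + 26.6 + 22.2 + 47.9 + 36.7) / 10 = 328.7000 / 10 = 32.8700
UCL_R = D₄·R̄ = 2.114 × 32.8700 = 69.4872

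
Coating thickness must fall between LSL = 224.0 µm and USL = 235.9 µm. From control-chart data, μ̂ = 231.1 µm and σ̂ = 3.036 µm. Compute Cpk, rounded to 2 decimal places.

0.53

Cpu = (USL − μ̂) / (3σ̂) = (235.9 − 231.1) / (3 × 3.036) = 0.5270; Cpl = (μ̂ − LSL) / (3σ̂) = (231.1 − 224.0) / (3 × 3.036) = 0.7795; Cpk = min(Cpu, Cpl) = 0.5270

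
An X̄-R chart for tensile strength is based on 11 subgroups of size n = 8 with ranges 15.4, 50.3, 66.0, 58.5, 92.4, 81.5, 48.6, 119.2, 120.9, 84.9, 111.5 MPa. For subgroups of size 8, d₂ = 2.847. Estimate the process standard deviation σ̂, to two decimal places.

27.12

R̄ = (15.4 + 50.3 + 66.0 + 58.5 + 92.4 + 81.5 + 48.6 + 119.2 + 120.9 + 84.9 + 111.5) / 11 = 77.2000
σ̂ = R̄ / d₂ = 77.2000 / 2.847 = 27.1163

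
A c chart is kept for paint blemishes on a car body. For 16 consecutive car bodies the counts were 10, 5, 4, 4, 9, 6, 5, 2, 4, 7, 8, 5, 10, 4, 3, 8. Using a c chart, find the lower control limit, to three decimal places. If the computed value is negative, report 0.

0.000

c̄ = (10 + 5 + 4 + 4 + 9 + 6 + 5 + 2 + 4 + 7 + 8 + 5 + 10 + 4 + 3 + 8) / 16 = 94 / 16 = 5.8750
LCL = c̄ − 3√c̄ = 5.8750 − 3 × 2.4238 = -1.3965 → 0 (cannot be negative)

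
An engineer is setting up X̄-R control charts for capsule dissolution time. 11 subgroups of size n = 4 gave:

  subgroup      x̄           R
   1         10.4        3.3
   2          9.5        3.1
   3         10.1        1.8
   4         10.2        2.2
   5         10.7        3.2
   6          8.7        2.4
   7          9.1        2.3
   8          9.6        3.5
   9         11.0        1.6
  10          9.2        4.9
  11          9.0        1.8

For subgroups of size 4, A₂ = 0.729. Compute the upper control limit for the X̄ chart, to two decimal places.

X̄̄ = (10.4 + 9.5 + 10.1 + 10.2 + 10.7 + 8.7 + 9.1 + 9.6 + 11.0 + 9.2 + 9.0) / 11 = 107.5000 / 11 = 9.7727
R̄ = (3.3 + 3.1 + 1.8 + 2.2 + 3.2 + 2.4 + 2.3 + 3.5 + 1.6 + 4.9 + 1.8) / 11 = 30.1000 / 11 = 2.7364
UCL = X̄̄ + A₂·R̄ = 9.7727 + 0.729 × 2.7364 = 11.7675

11.77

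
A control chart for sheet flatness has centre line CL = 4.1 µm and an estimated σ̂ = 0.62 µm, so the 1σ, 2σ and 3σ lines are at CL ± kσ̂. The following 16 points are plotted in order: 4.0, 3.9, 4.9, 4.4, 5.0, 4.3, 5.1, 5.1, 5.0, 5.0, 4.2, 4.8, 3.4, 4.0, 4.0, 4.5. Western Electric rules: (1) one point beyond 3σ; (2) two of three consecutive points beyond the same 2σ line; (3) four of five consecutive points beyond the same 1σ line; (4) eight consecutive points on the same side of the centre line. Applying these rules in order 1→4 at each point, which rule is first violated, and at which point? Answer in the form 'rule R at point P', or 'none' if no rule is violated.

rule 3 at point 9

Zone of each point (C = within 1σ̂, B = 1σ̂–2σ̂, A = 2σ̂–3σ̂, * = beyond 3σ̂; sign = side of CL): 1:-C, 2:-C, 3:+B, 4:+C, 5:+B, 6:+C, 7:+B, 8:+B, 9:+B, 10:+B, 11:+C, 12:+B, 13:-B, 14:-C, 15:-C, 16:+C
Rule 3 (four of five consecutive points beyond the same 1σ limit) is satisfied at point 9.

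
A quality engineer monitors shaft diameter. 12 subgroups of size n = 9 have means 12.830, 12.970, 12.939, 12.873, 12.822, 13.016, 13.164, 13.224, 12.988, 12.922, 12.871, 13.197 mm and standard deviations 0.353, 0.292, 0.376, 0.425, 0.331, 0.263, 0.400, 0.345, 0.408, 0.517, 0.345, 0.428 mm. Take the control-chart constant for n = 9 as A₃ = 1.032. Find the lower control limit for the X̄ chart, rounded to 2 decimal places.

12.60

X̄̄ = (12.830 + 12.970 + 12.939 + 12.873 + 12.822 + 13.016 + 13.164 + 13.224 + 12.988 + 12.922 + 12.871 + 13.197) / 12 = 12.9847
s̄ = (0.353 + 0.292 + 0.376 + 0.425 + 0.331 + 0.263 + 0.400 + 0.345 + 0.408 + 0.517 + 0.345 + 0.428) / 12 = 0.3736
LCL = X̄̄ − A₃·s̄ = 12.9847 − 1.032 × 0.3736 = 12.5991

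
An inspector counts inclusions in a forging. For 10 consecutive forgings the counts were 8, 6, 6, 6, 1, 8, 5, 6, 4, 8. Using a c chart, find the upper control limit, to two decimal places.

13.02

c̄ = (8 + 6 + 6 + 6 + 1 + 8 + 5 + 6 + 4 + 8) / 10 = 58 / 10 = 5.8000
UCL = c̄ + 3√c̄ = 5.8000 + 3 × √5.8000 = 5.8000 + 3 × 2.4083 = 13.0250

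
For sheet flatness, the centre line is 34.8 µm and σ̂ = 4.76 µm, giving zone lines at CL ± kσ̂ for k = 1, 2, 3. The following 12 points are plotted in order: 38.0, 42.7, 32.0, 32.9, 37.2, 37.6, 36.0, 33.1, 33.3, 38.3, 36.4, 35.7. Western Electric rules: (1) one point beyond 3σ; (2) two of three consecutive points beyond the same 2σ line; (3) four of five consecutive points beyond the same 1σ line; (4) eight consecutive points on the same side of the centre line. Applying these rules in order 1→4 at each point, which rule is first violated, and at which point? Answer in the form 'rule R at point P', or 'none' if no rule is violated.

none

Zone of each point (C = within 1σ̂, B = 1σ̂–2σ̂, A = 2σ̂–3σ̂, * = beyond 3σ̂; sign = side of CL): 1:+C, 2:+B, 3:-C, 4:-C, 5:+C, 6:+C, 7:+C, 8:-C, 9:-C, 10:+C, 11:+C, 12:+C
No rule fires across all 12 points.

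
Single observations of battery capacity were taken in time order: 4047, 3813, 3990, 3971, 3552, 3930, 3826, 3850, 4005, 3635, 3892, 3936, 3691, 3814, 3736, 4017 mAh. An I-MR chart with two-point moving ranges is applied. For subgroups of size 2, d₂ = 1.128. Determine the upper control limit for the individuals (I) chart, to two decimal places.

X̄ = (4047 + 3813 + 3990 + 3971 + 3552 + 3930 + 3826 + 3850 + 4005 + 3635 + 3892 + 3936 + 3691 + 3814 + 3736 + 4017) / 16 = 3856.5625
Moving ranges: 234, 177, 19, 419, 378, 104, 24, 155, 370, 257, 44, 245, 123, 78, 281; M̄R̄ = 2908.0000 / 15 = 193.8667
UCL = X̄ + 3·M̄R̄/d₂ = 3856.5625 + 3 × 193.8667 / 1.128 = 4372.1653

4372.17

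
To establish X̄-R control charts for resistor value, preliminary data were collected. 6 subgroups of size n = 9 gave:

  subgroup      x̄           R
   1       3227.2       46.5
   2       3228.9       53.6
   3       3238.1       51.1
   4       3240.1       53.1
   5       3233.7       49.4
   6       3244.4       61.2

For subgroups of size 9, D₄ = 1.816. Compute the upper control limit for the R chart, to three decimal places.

95.310

R̄ = (46.5 + 53.6 + 51.1 + 53.1 + 49.4 + 61.2) / 6 = 314.9000 / 6 = 52.4833
UCL_R = D₄·R̄ = 1.816 × 52.4833 = 95.3097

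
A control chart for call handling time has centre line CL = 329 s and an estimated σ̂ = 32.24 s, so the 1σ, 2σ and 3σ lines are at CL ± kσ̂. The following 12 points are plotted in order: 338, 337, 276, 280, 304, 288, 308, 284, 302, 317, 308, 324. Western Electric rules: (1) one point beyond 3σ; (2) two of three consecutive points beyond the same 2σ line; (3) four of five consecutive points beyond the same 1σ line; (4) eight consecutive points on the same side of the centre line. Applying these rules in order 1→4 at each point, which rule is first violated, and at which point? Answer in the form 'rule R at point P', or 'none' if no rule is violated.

rule 4 at point 10

Zone of each point (C = within 1σ̂, B = 1σ̂–2σ̂, A = 2σ̂–3σ̂, * = beyond 3σ̂; sign = side of CL): 1:+C, 2:+C, 3:-B, 4:-B, 5:-C, 6:-B, 7:-C, 8:-B, 9:-C, 10:-C, 11:-C, 12:-C
Rule 4 (eight consecutive points on the same side of the centre line) is satisfied at point 10.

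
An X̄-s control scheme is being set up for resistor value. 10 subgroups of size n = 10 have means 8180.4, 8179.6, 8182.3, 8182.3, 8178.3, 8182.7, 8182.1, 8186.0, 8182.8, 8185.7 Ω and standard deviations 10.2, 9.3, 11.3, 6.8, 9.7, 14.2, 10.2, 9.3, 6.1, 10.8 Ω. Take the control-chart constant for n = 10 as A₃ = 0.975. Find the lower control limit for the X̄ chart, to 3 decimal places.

X̄̄ = (8180.4 + 8179.6 + 8182.3 + 8182.3 + 8178.3 + 8182.7 + 8182.1 + 8186.0 + 8182.8 + 8185.7) / 10 = 8182.2200
s̄ = (10.2 + 9.3 + 11.3 + 6.8 + 9.7 + 14.2 + 10.2 + 9.3 + 6.1 + 10.8) / 10 = 9.7900
LCL = X̄̄ − A₃·s̄ = 8182.2200 − 0.975 × 9.7900 = 8172.6747

8172.675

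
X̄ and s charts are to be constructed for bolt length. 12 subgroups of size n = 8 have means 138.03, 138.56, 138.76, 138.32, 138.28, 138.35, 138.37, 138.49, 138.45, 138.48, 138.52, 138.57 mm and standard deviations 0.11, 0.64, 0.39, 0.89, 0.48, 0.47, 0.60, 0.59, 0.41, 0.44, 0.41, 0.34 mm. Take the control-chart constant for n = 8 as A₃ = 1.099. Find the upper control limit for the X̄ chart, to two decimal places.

X̄̄ = (138.03 + 138.56 + 138.76 + 138.32 + 138.28 + 138.35 + 138.37 + 138.49 + 138.45 + 138.48 + 138.52 + 138.57) / 12 = 138.4317
s̄ = (0.11 + 0.64 + 0.39 + 0.89 + 0.48 + 0.47 + 0.60 + 0.59 + 0.41 + 0.44 + 0.41 + 0.34) / 12 = 0.4808
UCL = X̄̄ + A₃·s̄ = 138.4317 + 1.099 × 0.4808 = 138.9601

138.96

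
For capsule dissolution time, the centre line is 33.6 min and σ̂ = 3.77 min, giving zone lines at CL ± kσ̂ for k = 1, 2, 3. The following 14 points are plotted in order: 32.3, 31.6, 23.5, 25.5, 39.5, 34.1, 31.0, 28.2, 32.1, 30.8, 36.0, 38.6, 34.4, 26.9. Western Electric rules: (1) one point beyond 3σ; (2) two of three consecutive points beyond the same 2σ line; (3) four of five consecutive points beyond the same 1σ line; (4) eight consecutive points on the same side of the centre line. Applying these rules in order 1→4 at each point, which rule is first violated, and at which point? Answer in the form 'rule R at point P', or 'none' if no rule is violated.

rule 2 at point 4

Zone of each point (C = within 1σ̂, B = 1σ̂–2σ̂, A = 2σ̂–3σ̂, * = beyond 3σ̂; sign = side of CL): 1:-C, 2:-C, 3:-A, 4:-A, 5:+B, 6:+C, 7:-C, 8:-B, 9:-C, 10:-C, 11:+C, 12:+B, 13:+C, 14:-B
Rule 2 (two of three consecutive points beyond the same 2σ limit) is satisfied at point 4.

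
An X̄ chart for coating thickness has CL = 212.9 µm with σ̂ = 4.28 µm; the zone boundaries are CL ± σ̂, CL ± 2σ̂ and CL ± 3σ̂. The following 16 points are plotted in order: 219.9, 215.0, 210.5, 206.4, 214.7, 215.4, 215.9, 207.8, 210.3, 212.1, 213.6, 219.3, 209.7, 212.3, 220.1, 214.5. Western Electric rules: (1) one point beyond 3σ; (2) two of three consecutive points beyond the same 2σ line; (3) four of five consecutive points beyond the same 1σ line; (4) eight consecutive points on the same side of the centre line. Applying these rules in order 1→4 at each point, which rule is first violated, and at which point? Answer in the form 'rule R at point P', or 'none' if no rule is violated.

Zone of each point (C = within 1σ̂, B = 1σ̂–2σ̂, A = 2σ̂–3σ̂, * = beyond 3σ̂; sign = side of CL): 1:+B, 2:+C, 3:-C, 4:-B, 5:+C, 6:+C, 7:+C, 8:-B, 9:-C, 10:-C, 11:+C, 12:+B, 13:-C, 14:-C, 15:+B, 16:+C
No rule fires across all 16 points.

none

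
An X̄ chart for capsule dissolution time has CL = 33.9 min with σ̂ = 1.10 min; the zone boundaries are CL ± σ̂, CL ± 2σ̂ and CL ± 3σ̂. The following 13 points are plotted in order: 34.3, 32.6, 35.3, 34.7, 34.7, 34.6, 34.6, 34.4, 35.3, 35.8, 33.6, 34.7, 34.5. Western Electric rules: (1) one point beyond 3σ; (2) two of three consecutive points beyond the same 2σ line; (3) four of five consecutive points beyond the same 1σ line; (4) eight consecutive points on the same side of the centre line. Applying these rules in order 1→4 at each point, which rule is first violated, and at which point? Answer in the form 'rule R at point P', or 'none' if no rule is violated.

rule 4 at point 10

Zone of each point (C = within 1σ̂, B = 1σ̂–2σ̂, A = 2σ̂–3σ̂, * = beyond 3σ̂; sign = side of CL): 1:+C, 2:-B, 3:+B, 4:+C, 5:+C, 6:+C, 7:+C, 8:+C, 9:+B, 10:+B, 11:-C, 12:+C, 13:+C
Rule 4 (eight consecutive points on the same side of the centre line) is satisfied at point 10.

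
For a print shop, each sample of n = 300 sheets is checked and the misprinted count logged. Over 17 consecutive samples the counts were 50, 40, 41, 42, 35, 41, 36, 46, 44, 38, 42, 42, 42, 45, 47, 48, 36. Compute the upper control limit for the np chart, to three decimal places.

p̄ = Σdᵢ / (k·n) = 715 / (17 × 300) = 0.14020
UCL = np̄ + 3·√(np̄(1−p̄)) = 42.0588 + 3 × √(42.0588×0.85980) = 42.0588 + 3 × 6.0135 = 60.0994

60.099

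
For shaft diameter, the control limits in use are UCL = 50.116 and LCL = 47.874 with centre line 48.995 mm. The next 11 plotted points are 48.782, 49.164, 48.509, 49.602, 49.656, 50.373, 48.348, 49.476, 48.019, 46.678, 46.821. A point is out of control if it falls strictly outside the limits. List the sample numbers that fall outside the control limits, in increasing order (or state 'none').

6, 10, 11

Compare each point to [47.874, 50.116]: sample 6 = 50.373 > UCL; sample 10 = 46.678 < LCL; sample 11 = 46.821 < LCL.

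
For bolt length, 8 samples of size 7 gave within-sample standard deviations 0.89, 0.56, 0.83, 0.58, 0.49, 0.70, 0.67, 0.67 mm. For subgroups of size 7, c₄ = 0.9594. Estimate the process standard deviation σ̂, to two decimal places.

0.70

s̄ = (0.89 + 0.56 + 0.83 + 0.58 + 0.49 + 0.70 + 0.67 + 0.67) / 8 = 0.6737
σ̂ = s̄ / c₄ = 0.6737 / 0.9594 = 0.7023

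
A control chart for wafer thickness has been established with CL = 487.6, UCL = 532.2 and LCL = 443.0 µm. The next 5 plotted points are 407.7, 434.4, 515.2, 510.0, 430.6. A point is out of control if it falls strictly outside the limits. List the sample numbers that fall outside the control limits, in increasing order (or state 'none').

Compare each point to [443.0, 532.2]: sample 1 = 407.7 < LCL; sample 2 = 434.4 < LCL; sample 5 = 430.6 < LCL.

1, 2, 5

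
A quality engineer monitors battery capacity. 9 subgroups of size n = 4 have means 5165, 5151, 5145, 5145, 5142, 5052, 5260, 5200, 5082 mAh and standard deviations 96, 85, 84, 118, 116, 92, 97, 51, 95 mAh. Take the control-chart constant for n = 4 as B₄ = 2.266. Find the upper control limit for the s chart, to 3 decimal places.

209.983

s̄ = (96 + 85 + 84 + 118 + 116 + 92 + 97 + 51 + 95) / 9 = 92.6667
UCL_s = B₄·s̄ = 2.266 × 92.6667 = 209.9827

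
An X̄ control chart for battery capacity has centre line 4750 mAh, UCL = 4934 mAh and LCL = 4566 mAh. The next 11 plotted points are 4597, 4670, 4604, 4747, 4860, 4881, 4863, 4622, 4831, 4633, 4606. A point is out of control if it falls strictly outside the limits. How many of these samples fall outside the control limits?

All 11 points lie within [4566, 4934].

0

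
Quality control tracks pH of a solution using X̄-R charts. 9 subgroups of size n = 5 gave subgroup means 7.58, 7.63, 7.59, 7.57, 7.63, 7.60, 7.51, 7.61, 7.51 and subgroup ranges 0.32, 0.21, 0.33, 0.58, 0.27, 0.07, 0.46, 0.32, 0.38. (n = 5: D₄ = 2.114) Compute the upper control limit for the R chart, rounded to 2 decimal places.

0.69

R̄ = (0.32 + 0.21 + 0.33 + 0.58 + 0.27 + 0.07 + 0.46 + 0.32 + 0.38) / 9 = 2.9400 / 9 = 0.3267
UCL_R = D₄·R̄ = 2.114 × 0.3267 = 0.6906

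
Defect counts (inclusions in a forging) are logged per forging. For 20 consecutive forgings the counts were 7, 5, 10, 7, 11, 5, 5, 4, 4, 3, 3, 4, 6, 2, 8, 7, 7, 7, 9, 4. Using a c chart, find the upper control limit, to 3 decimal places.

c̄ = (7 + 5 + 10 + 7 + 11 + 5 + 5 + 4 + 4 + 3 + 3 + 4 + 6 + 2 + 8 + 7 + 7 + 7 + 9 + 4) / 20 = 118 / 20 = 5.9000
UCL = c̄ + 3√c̄ = 5.9000 + 3 × √5.9000 = 5.9000 + 3 × 2.4290 = 13.1870

13.187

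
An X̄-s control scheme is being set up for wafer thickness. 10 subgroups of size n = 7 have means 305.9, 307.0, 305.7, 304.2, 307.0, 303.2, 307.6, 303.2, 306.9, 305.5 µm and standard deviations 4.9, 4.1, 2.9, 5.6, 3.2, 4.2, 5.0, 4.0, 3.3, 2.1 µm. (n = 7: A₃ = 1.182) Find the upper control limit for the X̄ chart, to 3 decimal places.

310.265

X̄̄ = (305.9 + 307.0 + 305.7 + 304.2 + 307.0 + 303.2 + 307.6 + 303.2 + 306.9 + 305.5) / 10 = 305.6200
s̄ = (4.9 + 4.1 + 2.9 + 5.6 + 3.2 + 4.2 + 5.0 + 4.0 + 3.3 + 2.1) / 10 = 3.9300
UCL = X̄̄ + A₃·s̄ = 305.6200 + 1.182 × 3.9300 = 310.2653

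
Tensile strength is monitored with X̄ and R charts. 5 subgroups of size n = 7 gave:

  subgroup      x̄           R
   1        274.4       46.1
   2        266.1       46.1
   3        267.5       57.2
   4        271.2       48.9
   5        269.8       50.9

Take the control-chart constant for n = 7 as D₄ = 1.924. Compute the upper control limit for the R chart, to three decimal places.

R̄ = (46.1 + 46.1 + 57.2 + 48.9 + 50.9) / 5 = 249.2000 / 5 = 49.8400
UCL_R = D₄·R̄ = 1.924 × 49.8400 = 95.8922

95.892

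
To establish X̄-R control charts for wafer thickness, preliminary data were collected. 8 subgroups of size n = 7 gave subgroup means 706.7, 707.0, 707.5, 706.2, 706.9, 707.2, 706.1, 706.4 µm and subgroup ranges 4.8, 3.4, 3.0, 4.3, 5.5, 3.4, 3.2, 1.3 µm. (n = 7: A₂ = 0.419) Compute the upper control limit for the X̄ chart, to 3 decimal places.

708.264

X̄̄ = (706.7 + 707.0 + 707.5 + 706.2 + 706.9 + 707.2 + 706.1 + 706.4) / 8 = 5654.0000 / 8 = 706.7500
R̄ = (4.8 + 3.4 + 3.0 + 4.3 + 5.5 + 3.4 + 3.2 + 1.3) / 8 = 28.9000 / 8 = 3.6125
UCL = X̄̄ + A₂·R̄ = 706.7500 + 0.419 × 3.6125 = 708.2636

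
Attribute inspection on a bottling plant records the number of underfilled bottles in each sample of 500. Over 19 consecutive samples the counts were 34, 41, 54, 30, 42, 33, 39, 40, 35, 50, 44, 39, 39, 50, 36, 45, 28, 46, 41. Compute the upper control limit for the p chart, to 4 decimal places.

p̄ = Σdᵢ / (k·n) = 766 / (19 × 500) = 0.08063
UCL = p̄ + 3·√(p̄(1−p̄)/n) = 0.08063 + 3 × √(0.08063×0.91937/500) = 0.08063 + 3 × 0.01218 = 0.11716

0.1172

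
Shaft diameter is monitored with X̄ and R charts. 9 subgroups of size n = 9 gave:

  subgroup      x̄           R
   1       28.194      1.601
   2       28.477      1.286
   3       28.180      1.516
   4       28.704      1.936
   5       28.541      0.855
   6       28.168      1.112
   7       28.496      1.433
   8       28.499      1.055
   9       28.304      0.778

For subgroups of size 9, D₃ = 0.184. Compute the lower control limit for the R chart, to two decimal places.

R̄ = (1.601 + 1.286 + 1.516 + 1.936 + 0.855 + 1.112 + 1.433 + 1.055 + 0.778) / 9 = 11.5720 / 9 = 1.2858
LCL_R = D₃·R̄ = 0.184 × 1.2858 = 0.2366

0.24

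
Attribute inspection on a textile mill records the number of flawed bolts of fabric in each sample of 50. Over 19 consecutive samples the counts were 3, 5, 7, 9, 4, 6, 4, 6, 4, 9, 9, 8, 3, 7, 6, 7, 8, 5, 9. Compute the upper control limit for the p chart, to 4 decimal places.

p̄ = Σdᵢ / (k·n) = 119 / (19 × 50) = 0.12526
UCL = p̄ + 3·√(p̄(1−p̄)/n) = 0.12526 + 3 × √(0.12526×0.87474/50) = 0.12526 + 3 × 0.04681 = 0.26570

0.2657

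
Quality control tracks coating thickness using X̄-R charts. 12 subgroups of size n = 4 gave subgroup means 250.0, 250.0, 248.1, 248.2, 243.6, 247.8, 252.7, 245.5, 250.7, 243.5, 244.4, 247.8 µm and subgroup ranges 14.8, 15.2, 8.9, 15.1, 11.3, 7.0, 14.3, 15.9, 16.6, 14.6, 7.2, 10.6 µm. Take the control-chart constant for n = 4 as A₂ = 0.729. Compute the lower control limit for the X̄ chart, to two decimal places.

238.49

X̄̄ = (250.0 + 250.0 + 248.1 + 248.2 + 243.6 + 247.8 + 252.7 + 245.5 + 250.7 + 243.5 + 244.4 + 247.8) / 12 = 2972.3000 / 12 = 247.6917
R̄ = (14.8 + 15.2 + 8.9 + 15.1 + 11.3 + 7.0 + 14.3 + 15.9 + 16.6 + 14.6 + 7.2 + 10.6) / 12 = 151.5000 / 12 = 12.6250
LCL = X̄̄ − A₂·R̄ = 247.6917 − 0.729 × 12.6250 = 238.4880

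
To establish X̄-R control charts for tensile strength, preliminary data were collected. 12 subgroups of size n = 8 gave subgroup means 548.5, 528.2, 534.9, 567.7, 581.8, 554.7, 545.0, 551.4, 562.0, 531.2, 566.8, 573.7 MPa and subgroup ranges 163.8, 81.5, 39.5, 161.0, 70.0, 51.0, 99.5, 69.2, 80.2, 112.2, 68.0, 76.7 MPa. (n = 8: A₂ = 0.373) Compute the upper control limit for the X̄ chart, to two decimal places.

X̄̄ = (548.5 + 528.2 + 534.9 + 567.7 + 581.8 + 554.7 + 545.0 + 551.4 + 562.0 + 531.2 + 566.8 + 573.7) / 12 = 6645.9000 / 12 = 553.8250
R̄ = (163.8 + 81.5 + 39.5 + 161.0 + 70.0 + 51.0 + 99.5 + 69.2 + 80.2 + 112.2 + 68.0 + 76.7) / 12 = 1072.6000 / 12 = 89.3833
UCL = X̄̄ + A₂·R̄ = 553.8250 + 0.373 × 89.3833 = 587.1650

587.16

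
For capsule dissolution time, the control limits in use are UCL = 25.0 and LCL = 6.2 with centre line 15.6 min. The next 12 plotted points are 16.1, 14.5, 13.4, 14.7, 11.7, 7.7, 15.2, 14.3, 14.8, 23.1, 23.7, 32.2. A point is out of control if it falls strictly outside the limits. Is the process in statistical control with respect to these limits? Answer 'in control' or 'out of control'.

out of control

Compare each point to [6.2, 25.0]: sample 12 = 32.2 > UCL.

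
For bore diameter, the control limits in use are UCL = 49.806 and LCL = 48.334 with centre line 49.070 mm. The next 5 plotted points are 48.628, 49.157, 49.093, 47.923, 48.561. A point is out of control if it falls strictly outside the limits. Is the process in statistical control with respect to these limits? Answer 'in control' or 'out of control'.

Compare each point to [48.334, 49.806]: sample 4 = 47.923 < LCL.

out of control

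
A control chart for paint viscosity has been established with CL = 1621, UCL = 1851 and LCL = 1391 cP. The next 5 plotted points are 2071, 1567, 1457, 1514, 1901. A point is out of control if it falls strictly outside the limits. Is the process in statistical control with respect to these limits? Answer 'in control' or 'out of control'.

out of control

Compare each point to [1391, 1851]: sample 1 = 2071 > UCL; sample 5 = 1901 > UCL.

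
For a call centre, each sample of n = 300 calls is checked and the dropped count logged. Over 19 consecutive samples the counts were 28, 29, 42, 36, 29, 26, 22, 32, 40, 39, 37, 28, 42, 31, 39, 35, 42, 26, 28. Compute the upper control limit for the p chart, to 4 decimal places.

0.1650

p̄ = Σdᵢ / (k·n) = 631 / (19 × 300) = 0.11070
UCL = p̄ + 3·√(p̄(1−p̄)/n) = 0.11070 + 3 × √(0.11070×0.88930/300) = 0.11070 + 3 × 0.01812 = 0.16505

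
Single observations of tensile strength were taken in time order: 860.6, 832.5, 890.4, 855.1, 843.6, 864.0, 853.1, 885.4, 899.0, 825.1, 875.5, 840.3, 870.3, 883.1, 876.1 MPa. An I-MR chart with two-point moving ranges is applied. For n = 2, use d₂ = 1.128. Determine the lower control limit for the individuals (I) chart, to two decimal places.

X̄ = (860.6 + 832.5 + 890.4 + 855.1 + 843.6 + 864.0 + 853.1 + 885.4 + 899.0 + 825.1 + 875.5 + 840.3 + 870.3 + 883.1 + 876.1) / 15 = 863.6067
Moving ranges: 28.1, 57.9, 35.3, 11.5, 20.4, 10.9, 32.3, 13.6, 73.9, 50.4, 35.2, 30.0, 12.8, 7.0; M̄R̄ = 419.3000 / 14 = 29.9500
LCL = X̄ − 3·M̄R̄/d₂ = 863.6067 − 3 × 29.9500 / 1.128 = 783.9524

783.95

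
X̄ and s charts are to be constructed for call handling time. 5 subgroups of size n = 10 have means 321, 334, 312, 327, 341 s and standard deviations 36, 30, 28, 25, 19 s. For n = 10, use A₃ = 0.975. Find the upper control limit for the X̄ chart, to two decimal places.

353.91

X̄̄ = (321 + 334 + 312 + 327 + 341) / 5 = 327.0000
s̄ = (36 + 30 + 28 + 25 + 19) / 5 = 27.6000
UCL = X̄̄ + A₃·s̄ = 327.0000 + 0.975 × 27.6000 = 353.9100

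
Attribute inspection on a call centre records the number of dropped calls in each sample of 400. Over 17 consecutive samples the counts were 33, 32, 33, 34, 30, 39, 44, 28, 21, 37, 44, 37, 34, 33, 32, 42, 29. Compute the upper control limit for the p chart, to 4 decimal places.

0.1276

p̄ = Σdᵢ / (k·n) = 582 / (17 × 400) = 0.08559
UCL = p̄ + 3·√(p̄(1−p̄)/n) = 0.08559 + 3 × √(0.08559×0.91441/400) = 0.08559 + 3 × 0.01399 = 0.12755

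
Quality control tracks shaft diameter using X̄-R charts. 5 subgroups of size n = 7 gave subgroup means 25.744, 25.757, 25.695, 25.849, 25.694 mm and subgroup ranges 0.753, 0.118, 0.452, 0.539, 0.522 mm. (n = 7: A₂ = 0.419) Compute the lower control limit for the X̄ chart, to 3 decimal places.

X̄̄ = (25.744 + 25.757 + 25.695 + 25.849 + 25.694) / 5 = 128.7390 / 5 = 25.7478
R̄ = (0.753 + 0.118 + 0.452 + 0.539 + 0.522) / 5 = 2.3840 / 5 = 0.4768
LCL = X̄̄ − A₂·R̄ = 25.7478 − 0.419 × 0.4768 = 25.5480

25.548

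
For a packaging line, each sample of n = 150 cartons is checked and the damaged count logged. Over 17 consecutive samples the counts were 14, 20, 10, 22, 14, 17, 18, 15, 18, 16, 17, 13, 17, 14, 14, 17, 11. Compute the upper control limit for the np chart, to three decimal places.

p̄ = Σdᵢ / (k·n) = 267 / (17 × 150) = 0.10471
UCL = np̄ + 3·√(np̄(1−p̄)) = 15.7059 + 3 × √(15.7059×0.89529) = 15.7059 + 3 × 3.7499 = 26.9554

26.955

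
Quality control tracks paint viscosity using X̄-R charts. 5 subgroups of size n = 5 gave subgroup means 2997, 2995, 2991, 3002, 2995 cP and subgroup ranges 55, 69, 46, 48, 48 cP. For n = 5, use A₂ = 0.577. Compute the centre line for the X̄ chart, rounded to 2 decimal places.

2996.00

X̄̄ = (2997 + 2995 + 2991 + 3002 + 2995) / 5 = 14980.0000 / 5 = 2996.0000
CL = X̄̄ = 2996.0000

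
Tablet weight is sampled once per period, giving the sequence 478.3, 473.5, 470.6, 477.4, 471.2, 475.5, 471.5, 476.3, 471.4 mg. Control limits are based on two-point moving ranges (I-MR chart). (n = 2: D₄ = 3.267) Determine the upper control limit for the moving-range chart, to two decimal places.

15.80

Moving ranges: 4.8, 2.9, 6.8, 6.2, 4.3, 4.0, 4.8, 4.9; M̄R̄ = 38.7000 / 8 = 4.8375
UCL_MR = D₄·M̄R̄ = 3.267 × 4.8375 = 15.8041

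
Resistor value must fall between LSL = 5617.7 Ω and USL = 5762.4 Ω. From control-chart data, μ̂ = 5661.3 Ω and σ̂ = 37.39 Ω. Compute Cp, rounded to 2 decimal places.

0.65

Cp = (USL − LSL) / (6σ̂) = (5762.4 − 5617.7) / (6 × 37.39) = 144.7000 / 224.3400 = 0.6450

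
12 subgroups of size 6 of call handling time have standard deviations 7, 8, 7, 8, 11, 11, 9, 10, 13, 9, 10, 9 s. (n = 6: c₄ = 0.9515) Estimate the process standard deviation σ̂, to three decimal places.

s̄ = (7 + 8 + 7 + 8 + 11 + 11 + 9 + 10 + 13 + 9 + 10 + 9) / 12 = 9.3333
σ̂ = s̄ / c₄ = 9.3333 / 0.9515 = 9.8091

9.809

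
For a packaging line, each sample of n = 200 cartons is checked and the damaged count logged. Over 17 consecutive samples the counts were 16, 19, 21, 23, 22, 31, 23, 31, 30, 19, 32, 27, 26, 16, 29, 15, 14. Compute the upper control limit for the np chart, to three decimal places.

p̄ = Σdᵢ / (k·n) = 394 / (17 × 200) = 0.11588
UCL = np̄ + 3·√(np̄(1−p̄)) = 23.1765 + 3 × √(23.1765×0.88412) = 23.1765 + 3 × 4.5267 = 36.7565

36.756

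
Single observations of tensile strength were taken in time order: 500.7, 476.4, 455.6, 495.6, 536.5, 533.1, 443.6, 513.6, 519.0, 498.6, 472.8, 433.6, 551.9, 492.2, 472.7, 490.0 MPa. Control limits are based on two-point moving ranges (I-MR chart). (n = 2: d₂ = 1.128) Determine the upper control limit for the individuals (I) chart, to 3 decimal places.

598.277

X̄ = (500.7 + 476.4 + 455.6 + 495.6 + 536.5 + 533.1 + 443.6 + 513.6 + 519.0 + 498.6 + 472.8 + 433.6 + 551.9 + 492.2 + 472.7 + 490.0) / 16 = 492.8687
Moving ranges: 24.3, 20.8, 40.0, 40.9, 3.4, 89.5, 70.0, 5.4, 20.4, 25.8, 39.2, 118.3, 59.7, 19.5, 17.3; M̄R̄ = 594.5000 / 15 = 39.6333
UCL = X̄ + 3·M̄R̄/d₂ = 492.8687 + 3 × 39.6333 / 1.128 = 598.2766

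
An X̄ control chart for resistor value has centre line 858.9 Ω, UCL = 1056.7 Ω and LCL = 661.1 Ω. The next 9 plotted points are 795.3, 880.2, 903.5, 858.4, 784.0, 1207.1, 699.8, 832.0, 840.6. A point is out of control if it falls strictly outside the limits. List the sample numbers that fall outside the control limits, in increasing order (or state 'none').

Compare each point to [661.1, 1056.7]: sample 6 = 1207.1 > UCL.

6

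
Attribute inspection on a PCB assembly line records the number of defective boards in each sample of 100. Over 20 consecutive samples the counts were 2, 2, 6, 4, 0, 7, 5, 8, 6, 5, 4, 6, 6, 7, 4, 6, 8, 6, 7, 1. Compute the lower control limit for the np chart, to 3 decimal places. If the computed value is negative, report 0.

p̄ = Σdᵢ / (k·n) = 100 / (20 × 100) = 0.05000
LCL = np̄ − 3·√(np̄(1−p̄)) = 5.0000 − 3 × 2.1794 = -1.5383 → 0 (negative, so LCL = 0)

0.000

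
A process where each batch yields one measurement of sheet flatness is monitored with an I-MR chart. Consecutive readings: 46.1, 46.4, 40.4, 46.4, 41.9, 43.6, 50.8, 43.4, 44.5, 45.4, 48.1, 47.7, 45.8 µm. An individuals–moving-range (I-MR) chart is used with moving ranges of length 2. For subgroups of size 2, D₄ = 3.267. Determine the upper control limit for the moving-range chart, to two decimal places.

10.92

Moving ranges: 0.3, 6.0, 6.0, 4.5, 1.7, 7.2, 7.4, 1.1, 0.9, 2.7, 0.4, 1.9; M̄R̄ = 40.1000 / 12 = 3.3417
UCL_MR = D₄·M̄R̄ = 3.267 × 3.3417 = 10.9172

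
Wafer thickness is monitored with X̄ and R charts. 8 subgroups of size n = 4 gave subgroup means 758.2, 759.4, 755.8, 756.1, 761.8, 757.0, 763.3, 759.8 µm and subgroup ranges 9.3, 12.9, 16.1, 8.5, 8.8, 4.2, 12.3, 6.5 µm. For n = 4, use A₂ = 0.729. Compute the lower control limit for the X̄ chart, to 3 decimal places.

X̄̄ = (758.2 + 759.4 + 755.8 + 756.1 + 761.8 + 757.0 + 763.3 + 759.8) / 8 = 6071.4000 / 8 = 758.9250
R̄ = (9.3 + 12.9 + 16.1 + 8.5 + 8.8 + 4.2 + 12.3 + 6.5) / 8 = 78.6000 / 8 = 9.8250
LCL = X̄̄ − A₂·R̄ = 758.9250 − 0.729 × 9.8250 = 751.7626

751.763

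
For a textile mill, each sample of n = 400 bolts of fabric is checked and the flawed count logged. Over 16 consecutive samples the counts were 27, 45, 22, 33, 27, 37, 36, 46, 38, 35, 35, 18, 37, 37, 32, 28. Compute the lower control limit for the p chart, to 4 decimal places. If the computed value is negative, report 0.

p̄ = Σdᵢ / (k·n) = 533 / (16 × 400) = 0.08328
LCL = p̄ − 3·√(p̄(1−p̄)/n) = 0.08328 − 3 × 0.01382 = 0.04184

0.0418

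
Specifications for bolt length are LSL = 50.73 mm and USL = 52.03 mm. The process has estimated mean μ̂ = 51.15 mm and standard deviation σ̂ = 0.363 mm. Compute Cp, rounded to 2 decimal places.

Cp = (USL − LSL) / (6σ̂) = (52.03 − 50.73) / (6 × 0.363) = 1.3000 / 2.1780 = 0.5969

0.60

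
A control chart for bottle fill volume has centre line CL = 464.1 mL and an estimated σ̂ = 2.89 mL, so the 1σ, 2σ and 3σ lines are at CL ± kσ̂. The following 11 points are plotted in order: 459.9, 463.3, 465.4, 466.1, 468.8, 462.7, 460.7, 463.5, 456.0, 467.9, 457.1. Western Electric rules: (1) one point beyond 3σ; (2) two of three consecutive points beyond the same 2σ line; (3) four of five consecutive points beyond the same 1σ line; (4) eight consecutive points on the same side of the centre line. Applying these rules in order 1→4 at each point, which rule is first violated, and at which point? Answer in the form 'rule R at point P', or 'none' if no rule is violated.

rule 2 at point 11

Zone of each point (C = within 1σ̂, B = 1σ̂–2σ̂, A = 2σ̂–3σ̂, * = beyond 3σ̂; sign = side of CL): 1:-B, 2:-C, 3:+C, 4:+C, 5:+B, 6:-C, 7:-B, 8:-C, 9:-A, 10:+B, 11:-A
Rule 2 (two of three consecutive points beyond the same 2σ limit) is satisfied at point 11.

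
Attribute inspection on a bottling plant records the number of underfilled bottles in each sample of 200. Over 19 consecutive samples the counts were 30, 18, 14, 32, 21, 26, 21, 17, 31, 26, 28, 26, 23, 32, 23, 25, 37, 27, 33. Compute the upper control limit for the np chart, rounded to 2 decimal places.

p̄ = Σdᵢ / (k·n) = 490 / (19 × 200) = 0.12895
UCL = np̄ + 3·√(np̄(1−p̄)) = 25.7895 + 3 × √(25.7895×0.87105) = 25.7895 + 3 × 4.7396 = 40.0083

40.01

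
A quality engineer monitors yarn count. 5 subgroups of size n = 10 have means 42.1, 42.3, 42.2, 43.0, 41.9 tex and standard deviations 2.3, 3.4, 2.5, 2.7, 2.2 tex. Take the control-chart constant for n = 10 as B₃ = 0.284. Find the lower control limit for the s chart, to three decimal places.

s̄ = (2.3 + 3.4 + 2.5 + 2.7 + 2.2) / 5 = 2.6200
LCL_s = B₃·s̄ = 0.284 × 2.6200 = 0.7441

0.744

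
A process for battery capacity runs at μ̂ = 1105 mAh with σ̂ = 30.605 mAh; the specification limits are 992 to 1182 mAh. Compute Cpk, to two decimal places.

Cpu = (USL − μ̂) / (3σ̂) = (1182 − 1105) / (3 × 30.605) = 0.8386; Cpl = (μ̂ − LSL) / (3σ̂) = (1105 − 992) / (3 × 30.605) = 1.2307; Cpk = min(Cpu, Cpl) = 0.8386

0.84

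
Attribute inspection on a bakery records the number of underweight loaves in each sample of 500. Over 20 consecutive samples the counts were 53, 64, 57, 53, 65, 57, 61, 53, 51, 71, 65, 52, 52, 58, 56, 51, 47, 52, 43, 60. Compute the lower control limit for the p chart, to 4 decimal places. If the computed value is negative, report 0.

p̄ = Σdᵢ / (k·n) = 1121 / (20 × 500) = 0.11210
LCL = p̄ − 3·√(p̄(1−p̄)/n) = 0.11210 − 3 × 0.01411 = 0.06977

0.0698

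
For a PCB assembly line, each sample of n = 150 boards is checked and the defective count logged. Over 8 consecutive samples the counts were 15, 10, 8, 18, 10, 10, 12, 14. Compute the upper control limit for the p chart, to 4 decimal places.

0.1476

p̄ = Σdᵢ / (k·n) = 97 / (8 × 150) = 0.08083
UCL = p̄ + 3·√(p̄(1−p̄)/n) = 0.08083 + 3 × √(0.08083×0.91917/150) = 0.08083 + 3 × 0.02226 = 0.14760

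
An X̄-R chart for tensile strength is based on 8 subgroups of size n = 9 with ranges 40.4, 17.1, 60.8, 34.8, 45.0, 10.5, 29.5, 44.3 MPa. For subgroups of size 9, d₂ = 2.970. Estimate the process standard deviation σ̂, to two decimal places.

11.89

R̄ = (40.4 + 17.1 + 60.8 + 34.8 + 45.0 + 10.5 + 29.5 + 44.3) / 8 = 35.3000
σ̂ = R̄ / d₂ = 35.3000 / 2.970 = 11.8855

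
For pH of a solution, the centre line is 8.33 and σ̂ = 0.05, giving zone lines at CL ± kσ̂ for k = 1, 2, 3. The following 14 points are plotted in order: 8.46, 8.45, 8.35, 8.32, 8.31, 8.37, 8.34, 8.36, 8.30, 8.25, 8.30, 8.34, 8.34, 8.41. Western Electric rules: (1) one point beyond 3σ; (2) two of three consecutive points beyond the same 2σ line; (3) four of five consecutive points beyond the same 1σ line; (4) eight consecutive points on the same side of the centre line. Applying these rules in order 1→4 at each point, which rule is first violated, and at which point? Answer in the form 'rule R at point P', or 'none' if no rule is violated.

rule 2 at point 2

Zone of each point (C = within 1σ̂, B = 1σ̂–2σ̂, A = 2σ̂–3σ̂, * = beyond 3σ̂; sign = side of CL): 1:+A, 2:+A, 3:+C, 4:-C, 5:-C, 6:+C, 7:+C, 8:+C, 9:-C, 10:-B, 11:-C, 12:+C, 13:+C, 14:+B
Rule 2 (two of three consecutive points beyond the same 2σ limit) is satisfied at point 2.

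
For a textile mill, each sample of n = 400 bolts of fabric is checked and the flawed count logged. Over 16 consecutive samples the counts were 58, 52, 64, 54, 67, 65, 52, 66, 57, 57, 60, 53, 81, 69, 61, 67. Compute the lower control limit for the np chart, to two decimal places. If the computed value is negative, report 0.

39.80

p̄ = Σdᵢ / (k·n) = 983 / (16 × 400) = 0.15359
LCL = np̄ − 3·√(np̄(1−p̄)) = 61.4375 − 3 × 7.2112 = 39.8040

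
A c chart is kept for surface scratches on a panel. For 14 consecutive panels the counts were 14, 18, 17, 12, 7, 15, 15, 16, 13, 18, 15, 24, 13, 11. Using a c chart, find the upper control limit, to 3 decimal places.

c̄ = (14 + 18 + 17 + 12 + 7 + 15 + 15 + 16 + 13 + 18 + 15 + 24 + 13 + 11) / 14 = 208 / 14 = 14.8571
UCL = c̄ + 3√c̄ = 14.8571 + 3 × √14.8571 = 14.8571 + 3 × 3.8545 = 26.4206

26.421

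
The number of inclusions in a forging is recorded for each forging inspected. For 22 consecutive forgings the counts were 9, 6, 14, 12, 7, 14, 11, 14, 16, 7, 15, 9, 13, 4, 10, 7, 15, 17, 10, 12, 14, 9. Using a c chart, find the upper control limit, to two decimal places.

21.15

c̄ = (9 + 6 + 14 + 12 + 7 + 14 + 11 + 14 + 16 + 7 + 15 + 9 + 13 + 4 + 10 + 7 + 15 + 17 + 10 + 12 + 14 + 9) / 22 = 245 / 22 = 11.1364
UCL = c̄ + 3√c̄ = 11.1364 + 3 × √11.1364 = 11.1364 + 3 × 3.3371 = 21.1477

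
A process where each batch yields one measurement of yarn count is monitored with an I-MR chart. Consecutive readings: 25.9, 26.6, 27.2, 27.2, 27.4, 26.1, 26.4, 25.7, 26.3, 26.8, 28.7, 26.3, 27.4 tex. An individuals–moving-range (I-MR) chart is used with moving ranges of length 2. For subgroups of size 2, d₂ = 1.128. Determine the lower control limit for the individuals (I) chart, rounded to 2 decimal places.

X̄ = (25.9 + 26.6 + 27.2 + 27.2 + 27.4 + 26.1 + 26.4 + 25.7 + 26.3 + 26.8 + 28.7 + 26.3 + 27.4) / 13 = 26.7692
Moving ranges: 0.7, 0.6, 0.0, 0.2, 1.3, 0.3, 0.7, 0.6, 0.5, 1.9, 2.4, 1.1; M̄R̄ = 10.3000 / 12 = 0.8583
LCL = X̄ − 3·M̄R̄/d₂ = 26.7692 − 3 × 0.8583 / 1.128 = 24.4864

24.49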